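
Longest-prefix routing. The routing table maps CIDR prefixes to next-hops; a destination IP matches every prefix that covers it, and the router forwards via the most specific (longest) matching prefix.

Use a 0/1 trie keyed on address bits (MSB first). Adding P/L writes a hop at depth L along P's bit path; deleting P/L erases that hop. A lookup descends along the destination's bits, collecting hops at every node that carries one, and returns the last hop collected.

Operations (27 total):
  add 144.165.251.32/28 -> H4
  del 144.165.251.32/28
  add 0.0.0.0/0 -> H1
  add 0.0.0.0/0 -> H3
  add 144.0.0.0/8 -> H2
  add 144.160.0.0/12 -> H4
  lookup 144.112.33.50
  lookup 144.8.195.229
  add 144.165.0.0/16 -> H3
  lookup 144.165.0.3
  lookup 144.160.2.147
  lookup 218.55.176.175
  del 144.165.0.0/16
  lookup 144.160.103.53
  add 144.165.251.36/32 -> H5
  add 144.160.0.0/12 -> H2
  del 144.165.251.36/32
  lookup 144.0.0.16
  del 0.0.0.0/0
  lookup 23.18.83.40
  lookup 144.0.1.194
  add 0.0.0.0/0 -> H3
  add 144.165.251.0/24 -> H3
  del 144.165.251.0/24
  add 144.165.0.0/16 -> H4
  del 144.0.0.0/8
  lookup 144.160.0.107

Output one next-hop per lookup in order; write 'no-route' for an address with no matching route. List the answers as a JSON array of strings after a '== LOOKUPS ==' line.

Apply in order:
  + 144.165.251.32/28 (H4) depth=28
  del 144.165.251.32/28 (clear depth 28)
  + 0.0.0.0/0 (H1) depth=0
  + 0.0.0.0/0 (H3) depth=0
  + 144.0.0.0/8 (H2) depth=8
  + 144.160.0.0/12 (H4) depth=12
  lookup 144.112.33.50: bits 10010000 walk d0:H3→d1:-→d2:-→d3:-→d4:-→d5:-→d6:-→d7:-→d8:H2 -> H2
  lookup 144.8.195.229: bits 10010000 walk d0:H3→d1:-→d2:-→d3:-→d4:-→d5:-→d6:-→d7:-→d8:H2 -> H2
  + 144.165.0.0/16 (H3) depth=16
  lookup 144.165.0.3: bits 1001000010100101 walk d0:H3→d1:-→d2:-→d3:-→d4:-→d5:-→d6:-→d7:-→d8:H2→d9:-→d10:-→d11:-→d12:H4→d13:-→d14:-→d15:-→d16:H3 -> H3
  lookup 144.160.2.147: bits 1001000010100 walk d0:H3→d1:-→d2:-→d3:-→d4:-→d5:-→d6:-→d7:-→d8:H2→d9:-→d10:-→d11:-→d12:H4→d13:- -> H4
  lookup 218.55.176.175: bits 1 walk d0:H3→d1:- -> H3
  del 144.165.0.0/16 (clear depth 16)
  lookup 144.160.103.53: bits 1001000010100 walk d0:H3→d1:-→d2:-→d3:-→d4:-→d5:-→d6:-→d7:-→d8:H2→d9:-→d10:-→d11:-→d12:H4→d13:- -> H4
  + 144.165.251.36/32 (H5) depth=32
  + 144.160.0.0/12 (H2) depth=12
  del 144.165.251.36/32 (clear depth 32)
  lookup 144.0.0.16: bits 10010000 walk d0:H3→d1:-→d2:-→d3:-→d4:-→d5:-→d6:-→d7:-→d8:H2 -> H2
  del 0.0.0.0/0 (clear depth 0)
  lookup 23.18.83.40: bits ε walk d0:- -> no-route
  lookup 144.0.1.194: bits 10010000 walk d0:-→d1:-→d2:-→d3:-→d4:-→d5:-→d6:-→d7:-→d8:H2 -> H2
  + 0.0.0.0/0 (H3) depth=0
  + 144.165.251.0/24 (H3) depth=24
  del 144.165.251.0/24 (clear depth 24)
  + 144.165.0.0/16 (H4) depth=16
  del 144.0.0.0/8 (clear depth 8)
  lookup 144.160.0.107: bits 1001000010100 walk d0:H3→d1:-→d2:-→d3:-→d4:-→d5:-→d6:-→d7:-→d8:-→d9:-→d10:-→d11:-→d12:H2→d13:- -> H2

== LOOKUPS ==
["H2","H2","H3","H4","H3","H4","H2","no-route","H2","H2"]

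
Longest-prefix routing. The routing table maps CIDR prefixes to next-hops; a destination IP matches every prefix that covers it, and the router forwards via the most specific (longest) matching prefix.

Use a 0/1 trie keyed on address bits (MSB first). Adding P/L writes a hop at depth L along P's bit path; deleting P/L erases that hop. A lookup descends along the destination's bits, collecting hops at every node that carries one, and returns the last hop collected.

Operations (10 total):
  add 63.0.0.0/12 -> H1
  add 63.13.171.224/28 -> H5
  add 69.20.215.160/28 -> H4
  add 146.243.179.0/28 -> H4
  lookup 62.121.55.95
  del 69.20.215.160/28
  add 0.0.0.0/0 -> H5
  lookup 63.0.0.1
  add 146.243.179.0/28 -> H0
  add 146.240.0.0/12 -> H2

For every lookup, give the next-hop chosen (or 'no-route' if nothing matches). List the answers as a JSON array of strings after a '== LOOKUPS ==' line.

Trace:
  add 63.0.0.0/12 -> H1 at depth 12
  add 63.13.171.224/28 -> H5 at depth 28
  add 69.20.215.160/28 -> H4 at depth 28
  add 146.243.179.0/28 -> H4 at depth 28
  ? 62.121.55.95  path d0:-→d1:-→d2:-→d3:-→d4:-→d5:-→d6:-→d7:-  best=no-route
  del 69.20.215.160/28 (clear depth 28)
  add 0.0.0.0/0 -> H5 at depth 0
  ? 63.0.0.1  path d0:H5→d1:-→d2:-→d3:-→d4:-→d5:-→d6:-→d7:-→d8:-→d9:-→d10:-→d11:-→d12:H1  best=H1
  add 146.243.179.0/28 -> H0 at depth 28
  add 146.240.0.0/12 -> H2 at depth 12

== LOOKUPS ==
["no-route","H1"]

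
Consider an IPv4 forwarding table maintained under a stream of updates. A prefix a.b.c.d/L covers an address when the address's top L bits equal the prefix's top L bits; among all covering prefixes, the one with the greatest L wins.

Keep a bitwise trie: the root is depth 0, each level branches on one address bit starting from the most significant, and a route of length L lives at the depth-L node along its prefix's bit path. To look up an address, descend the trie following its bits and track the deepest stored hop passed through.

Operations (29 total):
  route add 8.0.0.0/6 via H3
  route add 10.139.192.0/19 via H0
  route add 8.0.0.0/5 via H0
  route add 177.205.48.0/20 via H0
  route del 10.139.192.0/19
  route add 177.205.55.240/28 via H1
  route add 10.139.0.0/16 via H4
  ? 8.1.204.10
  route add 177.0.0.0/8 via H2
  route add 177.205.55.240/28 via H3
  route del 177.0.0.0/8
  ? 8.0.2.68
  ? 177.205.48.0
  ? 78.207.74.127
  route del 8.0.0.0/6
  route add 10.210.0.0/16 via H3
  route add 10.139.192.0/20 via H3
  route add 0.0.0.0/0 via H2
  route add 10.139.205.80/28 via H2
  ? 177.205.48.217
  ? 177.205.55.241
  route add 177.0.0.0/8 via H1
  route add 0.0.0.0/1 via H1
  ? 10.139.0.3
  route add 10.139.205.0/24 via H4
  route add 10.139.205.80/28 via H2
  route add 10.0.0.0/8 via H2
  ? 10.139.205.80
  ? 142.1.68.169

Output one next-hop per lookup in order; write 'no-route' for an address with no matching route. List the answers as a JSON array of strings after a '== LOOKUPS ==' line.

Apply in order:
  + 8.0.0.0/6 (H3) depth=6
  + 10.139.192.0/19 (H0) depth=19
  + 8.0.0.0/5 (H0) depth=5
  + 177.205.48.0/20 (H0) depth=20
  - 10.139.192.0/19 clear@19
  + 177.205.55.240/28 (H1) depth=28
  + 10.139.0.0/16 (H4) depth=16
  ? 8.1.204.10  path d0:-→d1:-→d2:-→d3:-→d4:-→d5:H0→d6:H3  best=H3
  + 177.0.0.0/8 (H2) depth=8
  + 177.205.55.240/28 (H3) depth=28
  - 177.0.0.0/8 clear@8
  ? 8.0.2.68  path d0:-→d1:-→d2:-→d3:-→d4:-→d5:H0→d6:H3  best=H3
  ? 177.205.48.0  path d0:-→d1:-→d2:-→d3:-→d4:-→d5:-→d6:-→d7:-→d8:-→d9:-→d10:-→d11:-→d12:-→d13:-→d14:-→d15:-→d16:-→d17:-→d18:-→d19:-→d20:H0→d21:-  best=H0
  ? 78.207.74.127  path d0:-→d1:-  best=no-route
  - 8.0.0.0/6 clear@6
  + 10.210.0.0/16 (H3) depth=16
  + 10.139.192.0/20 (H3) depth=20
  + 0.0.0.0/0 (H2) depth=0
  + 10.139.205.80/28 (H2) depth=28
  ? 177.205.48.217  path d0:H2→d1:-→d2:-→d3:-→d4:-→d5:-→d6:-→d7:-→d8:-→d9:-→d10:-→d11:-→d12:-→d13:-→d14:-→d15:-→d16:-→d17:-→d18:-→d19:-→d20:H0→d21:-  best=H0
  ? 177.205.55.241  path d0:H2→d1:-→d2:-→d3:-→d4:-→d5:-→d6:-→d7:-→d8:-→d9:-→d10:-→d11:-→d12:-→d13:-→d14:-→d15:-→d16:-→d17:-→d18:-→d19:-→d20:H0→d21:-→d22:-→d23:-→d24:-→d25:-→d26:-→d27:-→d28:H3  best=H3
  + 177.0.0.0/8 (H1) depth=8
  + 0.0.0.0/1 (H1) depth=1
  ? 10.139.0.3  path d0:H2→d1:H1→d2:-→d3:-→d4:-→d5:H0→d6:-→d7:-→d8:-→d9:-→d10:-→d11:-→d12:-→d13:-→d14:-→d15:-→d16:H4  best=H4
  + 10.139.205.0/24 (H4) depth=24
  + 10.139.205.80/28 (H2) depth=28
  + 10.0.0.0/8 (H2) depth=8
  ? 10.139.205.80  path d0:H2→d1:H1→d2:-→d3:-→d4:-→d5:H0→d6:-→d7:-→d8:H2→d9:-→d10:-→d11:-→d12:-→d13:-→d14:-→d15:-→d16:H4→d17:-→d18:-→d19:-→d20:H3→d21:-→d22:-→d23:-→d24:H4→d25:-→d26:-→d27:-→d28:H2  best=H2
  ? 142.1.68.169  path d0:H2→d1:-→d2:-  best=H2

== LOOKUPS ==
["H3","H3","H0","no-route","H0","H3","H4","H2","H2"]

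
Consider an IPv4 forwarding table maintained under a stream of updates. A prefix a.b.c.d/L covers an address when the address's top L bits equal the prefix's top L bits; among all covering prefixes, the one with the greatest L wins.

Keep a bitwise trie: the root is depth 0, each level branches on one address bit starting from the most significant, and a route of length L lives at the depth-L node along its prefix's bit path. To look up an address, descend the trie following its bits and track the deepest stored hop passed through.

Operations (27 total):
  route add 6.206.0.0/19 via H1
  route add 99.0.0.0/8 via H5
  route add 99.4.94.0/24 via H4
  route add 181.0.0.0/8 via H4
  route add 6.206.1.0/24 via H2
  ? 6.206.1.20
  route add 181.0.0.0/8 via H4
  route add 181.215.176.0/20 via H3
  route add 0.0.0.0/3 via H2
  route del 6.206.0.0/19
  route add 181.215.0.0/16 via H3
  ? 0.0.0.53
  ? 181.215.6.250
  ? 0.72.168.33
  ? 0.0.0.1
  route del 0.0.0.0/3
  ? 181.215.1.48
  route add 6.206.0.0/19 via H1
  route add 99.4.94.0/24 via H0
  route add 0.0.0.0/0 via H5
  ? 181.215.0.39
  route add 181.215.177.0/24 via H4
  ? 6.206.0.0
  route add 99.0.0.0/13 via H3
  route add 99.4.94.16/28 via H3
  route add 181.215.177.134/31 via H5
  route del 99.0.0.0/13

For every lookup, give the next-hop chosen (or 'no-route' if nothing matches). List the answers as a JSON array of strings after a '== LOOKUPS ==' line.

Trace:
  + 6.206.0.0/19 (H1) depth=19
  + 99.0.0.0/8 (H5) depth=8
  + 99.4.94.0/24 (H4) depth=24
  + 181.0.0.0/8 (H4) depth=8
  + 6.206.1.0/24 (H2) depth=24
  Q 6.206.1.20: descend 000001101100111000000001 ; hops seen [H1,H2] ; pick H2
  + 181.0.0.0/8 (H4) depth=8
  + 181.215.176.0/20 (H3) depth=20
  + 0.0.0.0/3 (H2) depth=3
  - 6.206.0.0/19 clear@19
  + 181.215.0.0/16 (H3) depth=16
  Q 0.0.0.53: descend 00000 ; hops seen [H2] ; pick H2
  Q 181.215.6.250: descend 1011010111010111 ; hops seen [H4,H3] ; pick H3
  Q 0.72.168.33: descend 00000 ; hops seen [H2] ; pick H2
  Q 0.0.0.1: descend 00000 ; hops seen [H2] ; pick H2
  - 0.0.0.0/3 clear@3
  Q 181.215.1.48: descend 1011010111010111 ; hops seen [H4,H3] ; pick H3
  + 6.206.0.0/19 (H1) depth=19
  + 99.4.94.0/24 (H0) depth=24
  + 0.0.0.0/0 (H5) depth=0
  Q 181.215.0.39: descend 1011010111010111 ; hops seen [H5,H4,H3] ; pick H3
  + 181.215.177.0/24 (H4) depth=24
  Q 6.206.0.0: descend 00000110110011100000000 ; hops seen [H5,H1] ; pick H1
  + 99.0.0.0/13 (H3) depth=13
  + 99.4.94.16/28 (H3) depth=28
  + 181.215.177.134/31 (H5) depth=31
  - 99.0.0.0/13 clear@13

== LOOKUPS ==
["H2","H2","H3","H2","H2","H3","H3","H1"]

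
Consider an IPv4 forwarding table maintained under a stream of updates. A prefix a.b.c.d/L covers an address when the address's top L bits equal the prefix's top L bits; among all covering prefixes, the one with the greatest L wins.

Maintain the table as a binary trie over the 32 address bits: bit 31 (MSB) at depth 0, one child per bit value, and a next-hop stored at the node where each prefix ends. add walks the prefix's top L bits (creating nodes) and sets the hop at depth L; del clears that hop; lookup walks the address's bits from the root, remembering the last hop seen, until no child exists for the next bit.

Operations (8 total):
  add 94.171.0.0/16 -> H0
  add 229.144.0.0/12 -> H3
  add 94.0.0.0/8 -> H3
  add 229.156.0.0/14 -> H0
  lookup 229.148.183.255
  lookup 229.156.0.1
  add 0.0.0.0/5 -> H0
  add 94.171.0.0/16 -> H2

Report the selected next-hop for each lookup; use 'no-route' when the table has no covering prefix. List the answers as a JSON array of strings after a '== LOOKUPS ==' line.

Apply in order:
  + 94.171.0.0/16 (H0) depth=16
  + 229.144.0.0/12 (H3) depth=12
  + 94.0.0.0/8 (H3) depth=8
  + 229.156.0.0/14 (H0) depth=14
  lookup 229.148.183.255: bits 111001011001 walk d0:-→d1:-→d2:-→d3:-→d4:-→d5:-→d6:-→d7:-→d8:-→d9:-→d10:-→d11:-→d12:H3 -> H3
  lookup 229.156.0.1: bits 11100101100111 walk d0:-→d1:-→d2:-→d3:-→d4:-→d5:-→d6:-→d7:-→d8:-→d9:-→d10:-→d11:-→d12:H3→d13:-→d14:H0 -> H0
  + 0.0.0.0/5 (H0) depth=5
  + 94.171.0.0/16 (H2) depth=16

== LOOKUPS ==
["H3","H0"]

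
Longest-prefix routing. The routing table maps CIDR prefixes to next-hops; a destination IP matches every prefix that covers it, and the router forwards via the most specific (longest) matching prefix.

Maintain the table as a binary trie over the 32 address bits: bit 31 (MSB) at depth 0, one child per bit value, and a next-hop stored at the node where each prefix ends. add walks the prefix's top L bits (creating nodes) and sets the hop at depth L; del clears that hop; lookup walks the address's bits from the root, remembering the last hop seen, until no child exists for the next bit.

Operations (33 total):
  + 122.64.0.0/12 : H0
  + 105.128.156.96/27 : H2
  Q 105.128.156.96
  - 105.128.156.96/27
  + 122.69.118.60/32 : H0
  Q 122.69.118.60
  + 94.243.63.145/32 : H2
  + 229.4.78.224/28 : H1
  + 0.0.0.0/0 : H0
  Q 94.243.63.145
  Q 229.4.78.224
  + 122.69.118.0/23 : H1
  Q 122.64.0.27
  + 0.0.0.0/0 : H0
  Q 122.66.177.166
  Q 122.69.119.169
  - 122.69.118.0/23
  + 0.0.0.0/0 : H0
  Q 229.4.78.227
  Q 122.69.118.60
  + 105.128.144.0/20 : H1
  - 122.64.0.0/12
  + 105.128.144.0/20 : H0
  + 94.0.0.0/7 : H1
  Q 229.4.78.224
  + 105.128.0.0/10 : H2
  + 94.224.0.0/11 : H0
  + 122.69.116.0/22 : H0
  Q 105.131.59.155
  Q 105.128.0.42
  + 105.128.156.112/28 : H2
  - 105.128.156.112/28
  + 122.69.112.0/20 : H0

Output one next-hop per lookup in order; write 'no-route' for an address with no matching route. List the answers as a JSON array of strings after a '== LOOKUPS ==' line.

Trace:
  add 122.64.0.0/12 -> H0 at depth 12
  add 105.128.156.96/27 -> H2 at depth 27
  ? 105.128.156.96  path d0:-→d1:-→d2:-→d3:-→d4:-→d5:-→d6:-→d7:-→d8:-→d9:-→d10:-→d11:-→d12:-→d13:-→d14:-→d15:-→d16:-→d17:-→d18:-→d19:-→d20:-→d21:-→d22:-→d23:-→d24:-→d25:-→d26:-→d27:H2  best=H2
  - 105.128.156.96/27 clear@27
  add 122.69.118.60/32 -> H0 at depth 32
  ? 122.69.118.60  path d0:-→d1:-→d2:-→d3:-→d4:-→d5:-→d6:-→d7:-→d8:-→d9:-→d10:-→d11:-→d12:H0→d13:-→d14:-→d15:-→d16:-→d17:-→d18:-→d19:-→d20:-→d21:-→d22:-→d23:-→d24:-→d25:-→d26:-→d27:-→d28:-→d29:-→d30:-→d31:-→d32:H0  best=H0
  add 94.243.63.145/32 -> H2 at depth 32
  add 229.4.78.224/28 -> H1 at depth 28
  add 0.0.0.0/0 -> H0 at depth 0
  ? 94.243.63.145  path d0:H0→d1:-→d2:-→d3:-→d4:-→d5:-→d6:-→d7:-→d8:-→d9:-→d10:-→d11:-→d12:-→d13:-→d14:-→d15:-→d16:-→d17:-→d18:-→d19:-→d20:-→d21:-→d22:-→d23:-→d24:-→d25:-→d26:-→d27:-→d28:-→d29:-→d30:-→d31:-→d32:H2  best=H2
  ? 229.4.78.224  path d0:H0→d1:-→d2:-→d3:-→d4:-→d5:-→d6:-→d7:-→d8:-→d9:-→d10:-→d11:-→d12:-→d13:-→d14:-→d15:-→d16:-→d17:-→d18:-→d19:-→d20:-→d21:-→d22:-→d23:-→d24:-→d25:-→d26:-→d27:-→d28:H1  best=H1
  add 122.69.118.0/23 -> H1 at depth 23
  ? 122.64.0.27  path d0:H0→d1:-→d2:-→d3:-→d4:-→d5:-→d6:-→d7:-→d8:-→d9:-→d10:-→d11:-→d12:H0→d13:-  best=H0
  add 0.0.0.0/0 -> H0 at depth 0
  ? 122.66.177.166  path d0:H0→d1:-→d2:-→d3:-→d4:-→d5:-→d6:-→d7:-→d8:-→d9:-→d10:-→d11:-→d12:H0→d13:-  best=H0
  ? 122.69.119.169  path d0:H0→d1:-→d2:-→d3:-→d4:-→d5:-→d6:-→d7:-→d8:-→d9:-→d10:-→d11:-→d12:H0→d13:-→d14:-→d15:-→d16:-→d17:-→d18:-→d19:-→d20:-→d21:-→d22:-→d23:H1  best=H1
  - 122.69.118.0/23 clear@23
  add 0.0.0.0/0 -> H0 at depth 0
  ? 229.4.78.227  path d0:H0→d1:-→d2:-→d3:-→d4:-→d5:-→d6:-→d7:-→d8:-→d9:-→d10:-→d11:-→d12:-→d13:-→d14:-→d15:-→d16:-→d17:-→d18:-→d19:-→d20:-→d21:-→d22:-→d23:-→d24:-→d25:-→d26:-→d27:-→d28:H1  best=H1
  ? 122.69.118.60  path d0:H0→d1:-→d2:-→d3:-→d4:-→d5:-→d6:-→d7:-→d8:-→d9:-→d10:-→d11:-→d12:H0→d13:-→d14:-→d15:-→d16:-→d17:-→d18:-→d19:-→d20:-→d21:-→d22:-→d23:-→d24:-→d25:-→d26:-→d27:-→d28:-→d29:-→d30:-→d31:-→d32:H0  best=H0
  add 105.128.144.0/20 -> H1 at depth 20
  - 122.64.0.0/12 clear@12
  add 105.128.144.0/20 -> H0 at depth 20
  add 94.0.0.0/7 -> H1 at depth 7
  ? 229.4.78.224  path d0:H0→d1:-→d2:-→d3:-→d4:-→d5:-→d6:-→d7:-→d8:-→d9:-→d10:-→d11:-→d12:-→d13:-→d14:-→d15:-→d16:-→d17:-→d18:-→d19:-→d20:-→d21:-→d22:-→d23:-→d24:-→d25:-→d26:-→d27:-→d28:H1  best=H1
  add 105.128.0.0/10 -> H2 at depth 10
  add 94.224.0.0/11 -> H0 at depth 11
  add 122.69.116.0/22 -> H0 at depth 22
  ? 105.131.59.155  path d0:H0→d1:-→d2:-→d3:-→d4:-→d5:-→d6:-→d7:-→d8:-→d9:-→d10:H2→d11:-→d12:-→d13:-→d14:-  best=H2
  ? 105.128.0.42  path d0:H0→d1:-→d2:-→d3:-→d4:-→d5:-→d6:-→d7:-→d8:-→d9:-→d10:H2→d11:-→d12:-→d13:-→d14:-→d15:-→d16:-  best=H2
  add 105.128.156.112/28 -> H2 at depth 28
  - 105.128.156.112/28 clear@28
  add 122.69.112.0/20 -> H0 at depth 20

== LOOKUPS ==
["H2","H0","H2","H1","H0","H0","H1","H1","H0","H1","H2","H2"]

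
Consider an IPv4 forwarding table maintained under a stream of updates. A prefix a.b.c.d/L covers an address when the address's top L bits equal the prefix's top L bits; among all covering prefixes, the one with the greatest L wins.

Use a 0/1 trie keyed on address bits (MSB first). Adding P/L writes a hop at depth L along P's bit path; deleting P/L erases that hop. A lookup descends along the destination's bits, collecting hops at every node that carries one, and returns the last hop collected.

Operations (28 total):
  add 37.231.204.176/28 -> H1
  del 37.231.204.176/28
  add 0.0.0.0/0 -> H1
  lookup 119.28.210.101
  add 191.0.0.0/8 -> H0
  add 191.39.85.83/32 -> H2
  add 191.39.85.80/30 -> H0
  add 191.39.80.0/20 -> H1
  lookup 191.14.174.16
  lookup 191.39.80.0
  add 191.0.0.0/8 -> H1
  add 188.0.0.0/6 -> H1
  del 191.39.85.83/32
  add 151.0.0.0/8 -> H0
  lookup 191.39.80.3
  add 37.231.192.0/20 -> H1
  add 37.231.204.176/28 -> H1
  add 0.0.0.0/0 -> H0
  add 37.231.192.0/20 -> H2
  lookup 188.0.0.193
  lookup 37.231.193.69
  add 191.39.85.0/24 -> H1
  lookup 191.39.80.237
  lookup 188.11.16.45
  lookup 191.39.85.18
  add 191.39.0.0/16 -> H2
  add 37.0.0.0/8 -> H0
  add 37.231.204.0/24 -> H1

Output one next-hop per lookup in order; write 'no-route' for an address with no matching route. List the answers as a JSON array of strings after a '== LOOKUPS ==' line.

Apply in order:
  + 37.231.204.176/28 (H1) depth=28
  - 37.231.204.176/28 clear@28
  + 0.0.0.0/0 (H1) depth=0
  lookup 119.28.210.101: bits 0 walk d0:H1→d1:- -> H1
  + 191.0.0.0/8 (H0) depth=8
  + 191.39.85.83/32 (H2) depth=32
  + 191.39.85.80/30 (H0) depth=30
  + 191.39.80.0/20 (H1) depth=20
  lookup 191.14.174.16: bits 1011111100 walk d0:H1→d1:-→d2:-→d3:-→d4:-→d5:-→d6:-→d7:-→d8:H0→d9:-→d10:- -> H0
  lookup 191.39.80.0: bits 101111110010011101010 walk d0:H1→d1:-→d2:-→d3:-→d4:-→d5:-→d6:-→d7:-→d8:H0→d9:-→d10:-→d11:-→d12:-→d13:-→d14:-→d15:-→d16:-→d17:-→d18:-→d19:-→d20:H1→d21:- -> H1
  + 191.0.0.0/8 (H1) depth=8
  + 188.0.0.0/6 (H1) depth=6
  - 191.39.85.83/32 clear@32
  + 151.0.0.0/8 (H0) depth=8
  lookup 191.39.80.3: bits 101111110010011101010 walk d0:H1→d1:-→d2:-→d3:-→d4:-→d5:-→d6:H1→d7:-→d8:H1→d9:-→d10:-→d11:-→d12:-→d13:-→d14:-→d15:-→d16:-→d17:-→d18:-→d19:-→d20:H1→d21:- -> H1
  + 37.231.192.0/20 (H1) depth=20
  + 37.231.204.176/28 (H1) depth=28
  + 0.0.0.0/0 (H0) depth=0
  + 37.231.192.0/20 (H2) depth=20
  lookup 188.0.0.193: bits 101111 walk d0:H0→d1:-→d2:-→d3:-→d4:-→d5:-→d6:H1 -> H1
  lookup 37.231.193.69: bits 00100101111001111100 walk d0:H0→d1:-→d2:-→d3:-→d4:-→d5:-→d6:-→d7:-→d8:-→d9:-→d10:-→d11:-→d12:-→d13:-→d14:-→d15:-→d16:-→d17:-→d18:-→d19:-→d20:H2 -> H2
  + 191.39.85.0/24 (H1) depth=24
  lookup 191.39.80.237: bits 101111110010011101010 walk d0:H0→d1:-→d2:-→d3:-→d4:-→d5:-→d6:H1→d7:-→d8:H1→d9:-→d10:-→d11:-→d12:-→d13:-→d14:-→d15:-→d16:-→d17:-→d18:-→d19:-→d20:H1→d21:- -> H1
  lookup 188.11.16.45: bits 101111 walk d0:H0→d1:-→d2:-→d3:-→d4:-→d5:-→d6:H1 -> H1
  lookup 191.39.85.18: bits 1011111100100111010101010 walk d0:H0→d1:-→d2:-→d3:-→d4:-→d5:-→d6:H1→d7:-→d8:H1→d9:-→d10:-→d11:-→d12:-→d13:-→d14:-→d15:-→d16:-→d17:-→d18:-→d19:-→d20:H1→d21:-→d22:-→d23:-→d24:H1→d25:- -> H1
  + 191.39.0.0/16 (H2) depth=16
  + 37.0.0.0/8 (H0) depth=8
  + 37.231.204.0/24 (H1) depth=24

== LOOKUPS ==
["H1","H0","H1","H1","H1","H2","H1","H1","H1"]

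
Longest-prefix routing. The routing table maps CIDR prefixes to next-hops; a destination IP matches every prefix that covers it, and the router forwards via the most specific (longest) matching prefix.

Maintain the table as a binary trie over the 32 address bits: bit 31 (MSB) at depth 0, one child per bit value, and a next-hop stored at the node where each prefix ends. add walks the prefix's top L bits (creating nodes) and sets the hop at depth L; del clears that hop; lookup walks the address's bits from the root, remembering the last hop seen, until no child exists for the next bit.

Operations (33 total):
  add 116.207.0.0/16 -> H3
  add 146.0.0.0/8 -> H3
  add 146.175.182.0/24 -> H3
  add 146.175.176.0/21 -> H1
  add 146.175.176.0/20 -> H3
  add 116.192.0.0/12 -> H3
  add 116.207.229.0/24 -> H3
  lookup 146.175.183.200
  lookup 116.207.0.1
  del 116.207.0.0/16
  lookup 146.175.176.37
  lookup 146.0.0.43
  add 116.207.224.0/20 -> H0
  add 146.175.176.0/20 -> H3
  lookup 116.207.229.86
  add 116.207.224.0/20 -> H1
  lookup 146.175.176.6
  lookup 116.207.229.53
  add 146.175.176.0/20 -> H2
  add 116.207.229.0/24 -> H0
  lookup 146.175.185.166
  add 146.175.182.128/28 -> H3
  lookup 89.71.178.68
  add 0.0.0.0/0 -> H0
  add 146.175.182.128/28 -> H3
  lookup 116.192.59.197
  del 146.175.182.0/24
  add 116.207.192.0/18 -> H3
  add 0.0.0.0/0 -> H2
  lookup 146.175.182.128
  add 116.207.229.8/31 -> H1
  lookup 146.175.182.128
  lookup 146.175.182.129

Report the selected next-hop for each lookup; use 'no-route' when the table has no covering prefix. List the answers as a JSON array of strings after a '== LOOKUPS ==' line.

Process each operation:
  add 116.207.0.0/16 -> H3 at depth 16
  add 146.0.0.0/8 -> H3 at depth 8
  add 146.175.182.0/24 -> H3 at depth 24
  add 146.175.176.0/21 -> H1 at depth 21
  add 146.175.176.0/20 -> H3 at depth 20
  add 116.192.0.0/12 -> H3 at depth 12
  add 116.207.229.0/24 -> H3 at depth 24
  lookup 146.175.183.200: bits 10010010101011111011011 walk d0:-→d1:-→d2:-→d3:-→d4:-→d5:-→d6:-→d7:-→d8:H3→d9:-→d10:-→d11:-→d12:-→d13:-→d14:-→d15:-→d16:-→d17:-→d18:-→d19:-→d20:H3→d21:H1→d22:-→d23:- -> H1
  lookup 116.207.0.1: bits 0111010011001111 walk d0:-→d1:-→d2:-→d3:-→d4:-→d5:-→d6:-→d7:-→d8:-→d9:-→d10:-→d11:-→d12:H3→d13:-→d14:-→d15:-→d16:H3 -> H3
  - 116.207.0.0/16 clear@16
  lookup 146.175.176.37: bits 100100101010111110110 walk d0:-→d1:-→d2:-→d3:-→d4:-→d5:-→d6:-→d7:-→d8:H3→d9:-→d10:-→d11:-→d12:-→d13:-→d14:-→d15:-→d16:-→d17:-→d18:-→d19:-→d20:H3→d21:H1 -> H1
  lookup 146.0.0.43: bits 10010010 walk d0:-→d1:-→d2:-→d3:-→d4:-→d5:-→d6:-→d7:-→d8:H3 -> H3
  add 116.207.224.0/20 -> H0 at depth 20
  add 146.175.176.0/20 -> H3 at depth 20
  lookup 116.207.229.86: bits 011101001100111111100101 walk d0:-→d1:-→d2:-→d3:-→d4:-→d5:-→d6:-→d7:-→d8:-→d9:-→d10:-→d11:-→d12:H3→d13:-→d14:-→d15:-→d16:-→d17:-→d18:-→d19:-→d20:H0→d21:-→d22:-→d23:-→d24:H3 -> H3
  add 116.207.224.0/20 -> H1 at depth 20
  lookup 146.175.176.6: bits 100100101010111110110 walk d0:-→d1:-→d2:-→d3:-→d4:-→d5:-→d6:-→d7:-→d8:H3→d9:-→d10:-→d11:-→d12:-→d13:-→d14:-→d15:-→d16:-→d17:-→d18:-→d19:-→d20:H3→d21:H1 -> H1
  lookup 116.207.229.53: bits 011101001100111111100101 walk d0:-→d1:-→d2:-→d3:-→d4:-→d5:-→d6:-→d7:-→d8:-→d9:-→d10:-→d11:-→d12:H3→d13:-→d14:-→d15:-→d16:-→d17:-→d18:-→d19:-→d20:H1→d21:-→d22:-→d23:-→d24:H3 -> H3
  add 146.175.176.0/20 -> H2 at depth 20
  add 116.207.229.0/24 -> H0 at depth 24
  lookup 146.175.185.166: bits 10010010101011111011 walk d0:-→d1:-→d2:-→d3:-→d4:-→d5:-→d6:-→d7:-→d8:H3→d9:-→d10:-→d11:-→d12:-→d13:-→d14:-→d15:-→d16:-→d17:-→d18:-→d19:-→d20:H2 -> H2
  add 146.175.182.128/28 -> H3 at depth 28
  lookup 89.71.178.68: bits 01 walk d0:-→d1:-→d2:- -> no-route
  add 0.0.0.0/0 -> H0 at depth 0
  add 146.175.182.128/28 -> H3 at depth 28
  lookup 116.192.59.197: bits 011101001100 walk d0:H0→d1:-→d2:-→d3:-→d4:-→d5:-→d6:-→d7:-→d8:-→d9:-→d10:-→d11:-→d12:H3 -> H3
  - 146.175.182.0/24 clear@24
  add 116.207.192.0/18 -> H3 at depth 18
  add 0.0.0.0/0 -> H2 at depth 0
  lookup 146.175.182.128: bits 1001001010101111101101101000 walk d0:H2→d1:-→d2:-→d3:-→d4:-→d5:-→d6:-→d7:-→d8:H3→d9:-→d10:-→d11:-→d12:-→d13:-→d14:-→d15:-→d16:-→d17:-→d18:-→d19:-→d20:H2→d21:H1→d22:-→d23:-→d24:-→d25:-→d26:-→d27:-→d28:H3 -> H3
  add 116.207.229.8/31 -> H1 at depth 31
  lookup 146.175.182.128: bits 1001001010101111101101101000 walk d0:H2→d1:-→d2:-→d3:-→d4:-→d5:-→d6:-→d7:-→d8:H3→d9:-→d10:-→d11:-→d12:-→d13:-→d14:-→d15:-→d16:-→d17:-→d18:-→d19:-→d20:H2→d21:H1→d22:-→d23:-→d24:-→d25:-→d26:-→d27:-→d28:H3 -> H3
  lookup 146.175.182.129: bits 1001001010101111101101101000 walk d0:H2→d1:-→d2:-→d3:-→d4:-→d5:-→d6:-→d7:-→d8:H3→d9:-→d10:-→d11:-→d12:-→d13:-→d14:-→d15:-→d16:-→d17:-→d18:-→d19:-→d20:H2→d21:H1→d22:-→d23:-→d24:-→d25:-→d26:-→d27:-→d28:H3 -> H3

== LOOKUPS ==
["H1","H3","H1","H3","H3","H1","H3","H2","no-route","H3","H3","H3","H3"]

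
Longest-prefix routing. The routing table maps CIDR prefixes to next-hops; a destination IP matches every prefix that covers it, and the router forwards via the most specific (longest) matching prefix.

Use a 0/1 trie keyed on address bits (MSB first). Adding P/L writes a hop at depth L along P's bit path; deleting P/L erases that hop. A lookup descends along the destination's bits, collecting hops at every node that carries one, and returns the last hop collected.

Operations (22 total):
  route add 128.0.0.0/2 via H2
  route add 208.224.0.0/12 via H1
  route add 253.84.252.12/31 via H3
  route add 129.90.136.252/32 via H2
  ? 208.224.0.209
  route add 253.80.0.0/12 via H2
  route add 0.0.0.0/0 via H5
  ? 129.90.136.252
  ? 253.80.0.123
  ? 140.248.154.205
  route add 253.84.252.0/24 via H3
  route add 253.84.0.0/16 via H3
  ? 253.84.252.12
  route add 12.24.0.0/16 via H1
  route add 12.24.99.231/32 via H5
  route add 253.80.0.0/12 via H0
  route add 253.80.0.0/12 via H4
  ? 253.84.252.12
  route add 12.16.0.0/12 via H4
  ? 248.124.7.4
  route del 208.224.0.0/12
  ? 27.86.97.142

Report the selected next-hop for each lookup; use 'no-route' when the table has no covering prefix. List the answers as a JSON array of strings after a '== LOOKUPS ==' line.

Apply in order:
  add 128.0.0.0/2 -> H2 at depth 2
  add 208.224.0.0/12 -> H1 at depth 12
  add 253.84.252.12/31 -> H3 at depth 31
  add 129.90.136.252/32 -> H2 at depth 32
  Q 208.224.0.209: descend 110100001110 ; hops seen [H1] ; pick H1
  add 253.80.0.0/12 -> H2 at depth 12
  add 0.0.0.0/0 -> H5 at depth 0
  Q 129.90.136.252: descend 10000001010110101000100011111100 ; hops seen [H5,H2,H2] ; pick H2
  Q 253.80.0.123: descend 1111110101010 ; hops seen [H5,H2] ; pick H2
  Q 140.248.154.205: descend 1000 ; hops seen [H5,H2] ; pick H2
  add 253.84.252.0/24 -> H3 at depth 24
  add 253.84.0.0/16 -> H3 at depth 16
  Q 253.84.252.12: descend 1111110101010100111111000000110 ; hops seen [H5,H2,H3,H3,H3] ; pick H3
  add 12.24.0.0/16 -> H1 at depth 16
  add 12.24.99.231/32 -> H5 at depth 32
  add 253.80.0.0/12 -> H0 at depth 12
  add 253.80.0.0/12 -> H4 at depth 12
  Q 253.84.252.12: descend 1111110101010100111111000000110 ; hops seen [H5,H4,H3,H3,H3] ; pick H3
  add 12.16.0.0/12 -> H4 at depth 12
  Q 248.124.7.4: descend 11111 ; hops seen [H5] ; pick H5
  - 208.224.0.0/12 clear@12
  Q 27.86.97.142: descend 000 ; hops seen [H5] ; pick H5

== LOOKUPS ==
["H1","H2","H2","H2","H3","H3","H5","H5"]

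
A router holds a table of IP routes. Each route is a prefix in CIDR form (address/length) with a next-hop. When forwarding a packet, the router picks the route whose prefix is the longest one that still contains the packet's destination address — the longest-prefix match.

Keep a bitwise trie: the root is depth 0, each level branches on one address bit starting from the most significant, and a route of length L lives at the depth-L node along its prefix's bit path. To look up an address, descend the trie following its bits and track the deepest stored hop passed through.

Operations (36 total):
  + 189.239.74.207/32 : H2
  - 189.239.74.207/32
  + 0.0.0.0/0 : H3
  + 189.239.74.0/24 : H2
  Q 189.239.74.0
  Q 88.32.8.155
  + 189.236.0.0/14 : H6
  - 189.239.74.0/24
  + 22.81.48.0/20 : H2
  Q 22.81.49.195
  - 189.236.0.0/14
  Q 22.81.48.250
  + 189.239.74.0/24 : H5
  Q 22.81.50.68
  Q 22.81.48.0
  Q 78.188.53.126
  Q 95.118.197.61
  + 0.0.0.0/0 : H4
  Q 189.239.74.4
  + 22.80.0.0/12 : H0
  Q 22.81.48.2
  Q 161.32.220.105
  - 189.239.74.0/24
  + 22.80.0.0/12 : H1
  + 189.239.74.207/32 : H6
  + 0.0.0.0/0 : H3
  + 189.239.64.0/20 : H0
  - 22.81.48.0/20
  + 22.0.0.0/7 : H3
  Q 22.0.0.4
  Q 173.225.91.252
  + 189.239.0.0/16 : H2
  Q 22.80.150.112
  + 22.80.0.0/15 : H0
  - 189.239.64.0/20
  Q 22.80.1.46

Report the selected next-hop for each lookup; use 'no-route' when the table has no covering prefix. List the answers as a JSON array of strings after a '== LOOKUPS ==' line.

Process each operation:
  + 189.239.74.207/32 (H2) depth=32
  - 189.239.74.207/32 clear@32
  + 0.0.0.0/0 (H3) depth=0
  + 189.239.74.0/24 (H2) depth=24
  Q 189.239.74.0: descend 101111011110111101001010 ; hops seen [H3,H2] ; pick H2
  Q 88.32.8.155: descend ε ; hops seen [H3] ; pick H3
  + 189.236.0.0/14 (H6) depth=14
  - 189.239.74.0/24 clear@24
  + 22.81.48.0/20 (H2) depth=20
  Q 22.81.49.195: descend 00010110010100010011 ; hops seen [H3,H2] ; pick H2
  - 189.236.0.0/14 clear@14
  Q 22.81.48.250: descend 00010110010100010011 ; hops seen [H3,H2] ; pick H2
  + 189.239.74.0/24 (H5) depth=24
  Q 22.81.50.68: descend 00010110010100010011 ; hops seen [H3,H2] ; pick H2
  Q 22.81.48.0: descend 00010110010100010011 ; hops seen [H3,H2] ; pick H2
  Q 78.188.53.126: descend 0 ; hops seen [H3] ; pick H3
  Q 95.118.197.61: descend 0 ; hops seen [H3] ; pick H3
  + 0.0.0.0/0 (H4) depth=0
  Q 189.239.74.4: descend 101111011110111101001010 ; hops seen [H4,H5] ; pick H5
  + 22.80.0.0/12 (H0) depth=12
  Q 22.81.48.2: descend 00010110010100010011 ; hops seen [H4,H0,H2] ; pick H2
  Q 161.32.220.105: descend 101 ; hops seen [H4] ; pick H4
  - 189.239.74.0/24 clear@24
  + 22.80.0.0/12 (H1) depth=12
  + 189.239.74.207/32 (H6) depth=32
  + 0.0.0.0/0 (H3) depth=0
  + 189.239.64.0/20 (H0) depth=20
  - 22.81.48.0/20 clear@20
  + 22.0.0.0/7 (H3) depth=7
  Q 22.0.0.4: descend 000101100 ; hops seen [H3,H3] ; pick H3
  Q 173.225.91.252: descend 101 ; hops seen [H3] ; pick H3
  + 189.239.0.0/16 (H2) depth=16
  Q 22.80.150.112: descend 000101100101000 ; hops seen [H3,H3,H1] ; pick H1
  + 22.80.0.0/15 (H0) depth=15
  - 189.239.64.0/20 clear@20
  Q 22.80.1.46: descend 000101100101000 ; hops seen [H3,H3,H1,H0] ; pick H0

== LOOKUPS ==
["H2","H3","H2","H2","H2","H2","H3","H3","H5","H2","H4","H3","H3","H1","H0"]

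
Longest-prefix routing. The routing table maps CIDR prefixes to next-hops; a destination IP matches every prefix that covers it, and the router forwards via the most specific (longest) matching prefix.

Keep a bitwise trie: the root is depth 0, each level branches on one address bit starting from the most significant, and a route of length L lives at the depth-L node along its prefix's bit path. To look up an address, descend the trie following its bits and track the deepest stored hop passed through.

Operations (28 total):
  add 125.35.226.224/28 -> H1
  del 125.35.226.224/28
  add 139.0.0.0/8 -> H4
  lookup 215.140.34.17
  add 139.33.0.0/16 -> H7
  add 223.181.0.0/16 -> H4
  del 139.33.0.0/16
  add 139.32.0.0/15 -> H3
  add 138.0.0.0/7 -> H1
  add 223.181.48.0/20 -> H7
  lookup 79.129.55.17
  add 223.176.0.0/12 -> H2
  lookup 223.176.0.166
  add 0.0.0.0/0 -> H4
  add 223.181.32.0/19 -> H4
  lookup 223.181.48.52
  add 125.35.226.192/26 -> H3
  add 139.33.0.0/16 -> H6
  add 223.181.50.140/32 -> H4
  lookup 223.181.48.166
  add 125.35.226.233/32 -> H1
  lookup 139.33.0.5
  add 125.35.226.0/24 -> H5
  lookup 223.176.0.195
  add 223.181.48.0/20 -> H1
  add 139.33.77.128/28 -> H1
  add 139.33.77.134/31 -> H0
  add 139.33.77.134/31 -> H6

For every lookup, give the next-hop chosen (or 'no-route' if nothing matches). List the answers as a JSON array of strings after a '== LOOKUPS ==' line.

Process each operation:
  add 125.35.226.224/28 -> H1 at depth 28
  - 125.35.226.224/28 clear@28
  add 139.0.0.0/8 -> H4 at depth 8
  lookup 215.140.34.17: bits 1 walk d0:-→d1:- -> no-route
  add 139.33.0.0/16 -> H7 at depth 16
  add 223.181.0.0/16 -> H4 at depth 16
  - 139.33.0.0/16 clear@16
  add 139.32.0.0/15 -> H3 at depth 15
  add 138.0.0.0/7 -> H1 at depth 7
  add 223.181.48.0/20 -> H7 at depth 20
  lookup 79.129.55.17: bits 01 walk d0:-→d1:-→d2:- -> no-route
  add 223.176.0.0/12 -> H2 at depth 12
  lookup 223.176.0.166: bits 1101111110110 walk d0:-→d1:-→d2:-→d3:-→d4:-→d5:-→d6:-→d7:-→d8:-→d9:-→d10:-→d11:-→d12:H2→d13:- -> H2
  add 0.0.0.0/0 -> H4 at depth 0
  add 223.181.32.0/19 -> H4 at depth 19
  lookup 223.181.48.52: bits 11011111101101010011 walk d0:H4→d1:-→d2:-→d3:-→d4:-→d5:-→d6:-→d7:-→d8:-→d9:-→d10:-→d11:-→d12:H2→d13:-→d14:-→d15:-→d16:H4→d17:-→d18:-→d19:H4→d20:H7 -> H7
  add 125.35.226.192/26 -> H3 at depth 26
  add 139.33.0.0/16 -> H6 at depth 16
  add 223.181.50.140/32 -> H4 at depth 32
  lookup 223.181.48.166: bits 1101111110110101001100 walk d0:H4→d1:-→d2:-→d3:-→d4:-→d5:-→d6:-→d7:-→d8:-→d9:-→d10:-→d11:-→d12:H2→d13:-→d14:-→d15:-→d16:H4→d17:-→d18:-→d19:H4→d20:H7→d21:-→d22:- -> H7
  add 125.35.226.233/32 -> H1 at depth 32
  lookup 139.33.0.5: bits 1000101100100001 walk d0:H4→d1:-→d2:-→d3:-→d4:-→d5:-→d6:-→d7:H1→d8:H4→d9:-→d10:-→d11:-→d12:-→d13:-→d14:-→d15:H3→d16:H6 -> H6
  add 125.35.226.0/24 -> H5 at depth 24
  lookup 223.176.0.195: bits 1101111110110 walk d0:H4→d1:-→d2:-→d3:-→d4:-→d5:-→d6:-→d7:-→d8:-→d9:-→d10:-→d11:-→d12:H2→d13:- -> H2
  add 223.181.48.0/20 -> H1 at depth 20
  add 139.33.77.128/28 -> H1 at depth 28
  add 139.33.77.134/31 -> H0 at depth 31
  add 139.33.77.134/31 -> H6 at depth 31

== LOOKUPS ==
["no-route","no-route","H2","H7","H7","H6","H2"]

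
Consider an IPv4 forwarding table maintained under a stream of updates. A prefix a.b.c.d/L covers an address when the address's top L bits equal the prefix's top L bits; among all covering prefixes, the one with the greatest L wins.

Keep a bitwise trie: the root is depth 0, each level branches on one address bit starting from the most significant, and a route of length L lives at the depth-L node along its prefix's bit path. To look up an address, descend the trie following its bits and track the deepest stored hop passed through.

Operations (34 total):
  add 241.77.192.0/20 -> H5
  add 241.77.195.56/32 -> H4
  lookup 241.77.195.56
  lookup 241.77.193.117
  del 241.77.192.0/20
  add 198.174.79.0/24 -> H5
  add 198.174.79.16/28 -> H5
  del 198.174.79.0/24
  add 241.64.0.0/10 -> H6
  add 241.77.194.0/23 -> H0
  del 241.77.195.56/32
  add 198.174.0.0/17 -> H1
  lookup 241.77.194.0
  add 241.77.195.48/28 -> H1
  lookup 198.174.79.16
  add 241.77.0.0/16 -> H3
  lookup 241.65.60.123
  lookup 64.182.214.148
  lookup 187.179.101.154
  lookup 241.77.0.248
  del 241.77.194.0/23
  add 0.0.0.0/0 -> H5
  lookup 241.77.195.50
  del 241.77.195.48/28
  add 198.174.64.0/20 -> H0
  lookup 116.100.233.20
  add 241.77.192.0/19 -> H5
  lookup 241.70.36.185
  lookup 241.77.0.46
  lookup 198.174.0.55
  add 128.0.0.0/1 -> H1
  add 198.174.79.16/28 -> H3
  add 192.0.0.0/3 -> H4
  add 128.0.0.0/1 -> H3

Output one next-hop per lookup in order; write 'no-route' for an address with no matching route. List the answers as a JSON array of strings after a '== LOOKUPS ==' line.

Process each operation:
  add 241.77.192.0/20 -> H5 at depth 20
  add 241.77.195.56/32 -> H4 at depth 32
  lookup 241.77.195.56: bits 11110001010011011100001100111000 walk d0:-→d1:-→d2:-→d3:-→d4:-→d5:-→d6:-→d7:-→d8:-→d9:-→d10:-→d11:-→d12:-→d13:-→d14:-→d15:-→d16:-→d17:-→d18:-→d19:-→d20:H5→d21:-→d22:-→d23:-→d24:-→d25:-→d26:-→d27:-→d28:-→d29:-→d30:-→d31:-→d32:H4 -> H4
  lookup 241.77.193.117: bits 1111000101001101110000 walk d0:-→d1:-→d2:-→d3:-→d4:-→d5:-→d6:-→d7:-→d8:-→d9:-→d10:-→d11:-→d12:-→d13:-→d14:-→d15:-→d16:-→d17:-→d18:-→d19:-→d20:H5→d21:-→d22:- -> H5
  - 241.77.192.0/20 clear@20
  add 198.174.79.0/24 -> H5 at depth 24
  add 198.174.79.16/28 -> H5 at depth 28
  - 198.174.79.0/24 clear@24
  add 241.64.0.0/10 -> H6 at depth 10
  add 241.77.194.0/23 -> H0 at depth 23
  - 241.77.195.56/32 clear@32
  add 198.174.0.0/17 -> H1 at depth 17
  lookup 241.77.194.0: bits 11110001010011011100001 walk d0:-→d1:-→d2:-→d3:-→d4:-→d5:-→d6:-→d7:-→d8:-→d9:-→d10:H6→d11:-→d12:-→d13:-→d14:-→d15:-→d16:-→d17:-→d18:-→d19:-→d20:-→d21:-→d22:-→d23:H0 -> H0
  add 241.77.195.48/28 -> H1 at depth 28
  lookup 198.174.79.16: bits 1100011010101110010011110001 walk d0:-→d1:-→d2:-→d3:-→d4:-→d5:-→d6:-→d7:-→d8:-→d9:-→d10:-→d11:-→d12:-→d13:-→d14:-→d15:-→d16:-→d17:H1→d18:-→d19:-→d20:-→d21:-→d22:-→d23:-→d24:-→d25:-→d26:-→d27:-→d28:H5 -> H5
  add 241.77.0.0/16 -> H3 at depth 16
  lookup 241.65.60.123: bits 111100010100 walk d0:-→d1:-→d2:-→d3:-→d4:-→d5:-→d6:-→d7:-→d8:-→d9:-→d10:H6→d11:-→d12:- -> H6
  lookup 64.182.214.148: bits ε walk d0:- -> no-route
  lookup 187.179.101.154: bits 1 walk d0:-→d1:- -> no-route
  lookup 241.77.0.248: bits 1111000101001101 walk d0:-→d1:-→d2:-→d3:-→d4:-→d5:-→d6:-→d7:-→d8:-→d9:-→d10:H6→d11:-→d12:-→d13:-→d14:-→d15:-→d16:H3 -> H3
  - 241.77.194.0/23 clear@23
  add 0.0.0.0/0 -> H5 at depth 0
  lookup 241.77.195.50: bits 1111000101001101110000110011 walk d0:H5→d1:-→d2:-→d3:-→d4:-→d5:-→d6:-→d7:-→d8:-→d9:-→d10:H6→d11:-→d12:-→d13:-→d14:-→d15:-→d16:H3→d17:-→d18:-→d19:-→d20:-→d21:-→d22:-→d23:-→d24:-→d25:-→d26:-→d27:-→d28:H1 -> H1
  - 241.77.195.48/28 clear@28
  add 198.174.64.0/20 -> H0 at depth 20
  lookup 116.100.233.20: bits ε walk d0:H5 -> H5
  add 241.77.192.0/19 -> H5 at depth 19
  lookup 241.70.36.185: bits 111100010100 walk d0:H5→d1:-→d2:-→d3:-→d4:-→d5:-→d6:-→d7:-→d8:-→d9:-→d10:H6→d11:-→d12:- -> H6
  lookup 241.77.0.46: bits 1111000101001101 walk d0:H5→d1:-→d2:-→d3:-→d4:-→d5:-→d6:-→d7:-→d8:-→d9:-→d10:H6→d11:-→d12:-→d13:-→d14:-→d15:-→d16:H3 -> H3
  lookup 198.174.0.55: bits 11000110101011100 walk d0:H5→d1:-→d2:-→d3:-→d4:-→d5:-→d6:-→d7:-→d8:-→d9:-→d10:-→d11:-→d12:-→d13:-→d14:-→d15:-→d16:-→d17:H1 -> H1
  add 128.0.0.0/1 -> H1 at depth 1
  add 198.174.79.16/28 -> H3 at depth 28
  add 192.0.0.0/3 -> H4 at depth 3
  add 128.0.0.0/1 -> H3 at depth 1

== LOOKUPS ==
["H4","H5","H0","H5","H6","no-route","no-route","H3","H1","H5","H6","H3","H1"]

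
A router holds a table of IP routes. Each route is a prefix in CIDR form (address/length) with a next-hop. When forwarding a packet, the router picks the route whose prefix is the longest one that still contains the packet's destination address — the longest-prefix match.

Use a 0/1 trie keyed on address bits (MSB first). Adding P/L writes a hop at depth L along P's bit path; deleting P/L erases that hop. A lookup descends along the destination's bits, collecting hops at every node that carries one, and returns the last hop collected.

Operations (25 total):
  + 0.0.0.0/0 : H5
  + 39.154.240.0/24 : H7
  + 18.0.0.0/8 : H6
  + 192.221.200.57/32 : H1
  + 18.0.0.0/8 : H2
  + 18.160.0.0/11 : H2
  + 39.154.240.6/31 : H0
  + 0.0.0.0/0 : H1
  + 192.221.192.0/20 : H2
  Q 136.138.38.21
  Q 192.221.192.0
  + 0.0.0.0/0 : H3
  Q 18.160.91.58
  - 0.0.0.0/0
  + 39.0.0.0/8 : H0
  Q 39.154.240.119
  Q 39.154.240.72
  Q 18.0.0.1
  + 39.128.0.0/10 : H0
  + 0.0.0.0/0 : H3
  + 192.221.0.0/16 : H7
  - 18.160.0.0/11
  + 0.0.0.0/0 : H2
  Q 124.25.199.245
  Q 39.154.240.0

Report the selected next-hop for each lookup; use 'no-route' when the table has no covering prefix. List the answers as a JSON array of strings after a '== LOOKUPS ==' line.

Trace:
  add 0.0.0.0/0 -> H5 at depth 0
  add 39.154.240.0/24 -> H7 at depth 24
  add 18.0.0.0/8 -> H6 at depth 8
  add 192.221.200.57/32 -> H1 at depth 32
  add 18.0.0.0/8 -> H2 at depth 8
  add 18.160.0.0/11 -> H2 at depth 11
  add 39.154.240.6/31 -> H0 at depth 31
  add 0.0.0.0/0 -> H1 at depth 0
  add 192.221.192.0/20 -> H2 at depth 20
  Q 136.138.38.21: descend 1 ; hops seen [H1] ; pick H1
  Q 192.221.192.0: descend 11000000110111011100 ; hops seen [H1,H2] ; pick H2
  add 0.0.0.0/0 -> H3 at depth 0
  Q 18.160.91.58: descend 00010010101 ; hops seen [H3,H2,H2] ; pick H2
  del 0.0.0.0/0 (clear depth 0)
  add 39.0.0.0/8 -> H0 at depth 8
  Q 39.154.240.119: descend 0010011110011010111100000 ; hops seen [H0,H7] ; pick H7
  Q 39.154.240.72: descend 0010011110011010111100000 ; hops seen [H0,H7] ; pick H7
  Q 18.0.0.1: descend 00010010 ; hops seen [H2] ; pick H2
  add 39.128.0.0/10 -> H0 at depth 10
  add 0.0.0.0/0 -> H3 at depth 0
  add 192.221.0.0/16 -> H7 at depth 16
  del 18.160.0.0/11 (clear depth 11)
  add 0.0.0.0/0 -> H2 at depth 0
  Q 124.25.199.245: descend 0 ; hops seen [H2] ; pick H2
  Q 39.154.240.0: descend 00100111100110101111000000000 ; hops seen [H2,H0,H0,H7] ; pick H7

== LOOKUPS ==
["H1","H2","H2","H7","H7","H2","H2","H7"]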